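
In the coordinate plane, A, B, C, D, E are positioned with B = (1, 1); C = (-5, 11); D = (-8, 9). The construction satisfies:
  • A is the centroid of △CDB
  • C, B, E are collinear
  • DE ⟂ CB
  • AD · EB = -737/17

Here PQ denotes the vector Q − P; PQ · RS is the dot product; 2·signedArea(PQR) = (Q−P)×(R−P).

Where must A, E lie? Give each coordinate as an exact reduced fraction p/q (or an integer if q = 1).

1. A_x = -4  [A is the centroid of △CDB]
2. A_y = 7  [A is the centroid of △CDB]
   → A = (-4, 7)
3. E_x = -167/34  [C, B, E are collinear ∩ DE ⟂ CB]
4. E_y = 369/34  [C, B, E are collinear ∩ DE ⟂ CB]
   → E = (-167/34, 369/34)

A = (-4, 7)
E = (-167/34, 369/34)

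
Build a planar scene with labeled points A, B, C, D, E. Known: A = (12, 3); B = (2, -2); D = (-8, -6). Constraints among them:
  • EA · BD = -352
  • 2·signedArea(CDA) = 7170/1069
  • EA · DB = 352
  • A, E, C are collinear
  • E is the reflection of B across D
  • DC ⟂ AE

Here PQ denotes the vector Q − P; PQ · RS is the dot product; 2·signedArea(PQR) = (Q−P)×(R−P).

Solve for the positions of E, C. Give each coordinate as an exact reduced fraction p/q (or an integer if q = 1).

C = (-8682/1069, -6114/1069)
E = (-18, -10)

1. E_x = -18  [E is the reflection of B across D]
2. E_y = -10  [E is the reflection of B across D]
   → E = (-18, -10)
3. C_x = -8682/1069  [A, E, C are collinear ∩ DC ⟂ AE]
4. C_y = -6114/1069  [A, E, C are collinear ∩ DC ⟂ AE]
   → C = (-8682/1069, -6114/1069)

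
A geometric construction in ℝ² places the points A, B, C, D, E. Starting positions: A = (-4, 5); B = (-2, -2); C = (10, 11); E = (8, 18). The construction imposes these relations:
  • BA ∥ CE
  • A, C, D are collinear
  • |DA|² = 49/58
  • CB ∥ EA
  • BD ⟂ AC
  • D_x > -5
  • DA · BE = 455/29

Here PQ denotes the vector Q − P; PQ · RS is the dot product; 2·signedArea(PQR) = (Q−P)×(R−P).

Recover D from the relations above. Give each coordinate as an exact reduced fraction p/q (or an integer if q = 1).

1. D_x = -281/58  [A, C, D are collinear ∩ BD ⟂ AC]
2. D_y = 269/58  [A, C, D are collinear ∩ BD ⟂ AC]
   → D = (-281/58, 269/58)

D = (-281/58, 269/58)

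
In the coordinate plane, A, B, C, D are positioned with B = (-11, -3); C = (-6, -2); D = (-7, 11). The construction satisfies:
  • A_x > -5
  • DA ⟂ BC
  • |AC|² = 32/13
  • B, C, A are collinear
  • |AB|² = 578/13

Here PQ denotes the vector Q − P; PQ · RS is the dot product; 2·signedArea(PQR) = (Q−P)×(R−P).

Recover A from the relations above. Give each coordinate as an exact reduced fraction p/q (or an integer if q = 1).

1. A_x = -58/13  [B, C, A are collinear ∩ DA ⟂ BC]
2. A_y = -22/13  [B, C, A are collinear ∩ DA ⟂ BC]
   → A = (-58/13, -22/13)

A = (-58/13, -22/13)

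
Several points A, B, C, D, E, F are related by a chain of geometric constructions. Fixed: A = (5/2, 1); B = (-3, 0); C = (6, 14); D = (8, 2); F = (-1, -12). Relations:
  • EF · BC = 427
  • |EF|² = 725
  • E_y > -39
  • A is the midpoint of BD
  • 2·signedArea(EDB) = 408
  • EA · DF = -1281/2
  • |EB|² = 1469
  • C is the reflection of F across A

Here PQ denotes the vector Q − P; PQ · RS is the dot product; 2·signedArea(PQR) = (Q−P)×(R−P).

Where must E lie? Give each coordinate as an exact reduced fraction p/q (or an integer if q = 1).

E = (-8, -38)

1. E_x = -8  [EA · DF = -1281/2 ∩ 2·signedArea(EDB) = 408]
2. E_y = -38  [EA · DF = -1281/2 ∩ 2·signedArea(EDB) = 408]
   → E = (-8, -38)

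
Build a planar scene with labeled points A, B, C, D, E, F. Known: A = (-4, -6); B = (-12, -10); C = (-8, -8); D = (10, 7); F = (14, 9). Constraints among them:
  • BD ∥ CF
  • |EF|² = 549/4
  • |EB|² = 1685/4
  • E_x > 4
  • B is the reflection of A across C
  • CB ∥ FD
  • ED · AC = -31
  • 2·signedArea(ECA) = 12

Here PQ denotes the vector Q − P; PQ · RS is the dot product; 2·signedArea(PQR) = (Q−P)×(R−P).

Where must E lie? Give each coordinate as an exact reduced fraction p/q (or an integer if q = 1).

1. E_x = 5  [2·signedArea(ECA) = 12 ∩ ED · AC = -31]
2. E_y = 3/2  [2·signedArea(ECA) = 12 ∩ ED · AC = -31]
   → E = (5, 3/2)

E = (5, 3/2)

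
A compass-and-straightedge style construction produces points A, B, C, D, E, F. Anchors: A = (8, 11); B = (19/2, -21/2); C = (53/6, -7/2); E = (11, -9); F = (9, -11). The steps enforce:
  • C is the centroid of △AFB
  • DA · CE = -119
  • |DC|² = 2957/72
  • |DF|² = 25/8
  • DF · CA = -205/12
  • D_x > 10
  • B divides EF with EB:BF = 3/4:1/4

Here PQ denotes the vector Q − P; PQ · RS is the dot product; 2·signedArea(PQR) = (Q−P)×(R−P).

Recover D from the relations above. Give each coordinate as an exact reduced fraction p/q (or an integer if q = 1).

1. D_x = 41/4  [DA · CE = -119 ∩ DF · CA = -205/12]
2. D_y = -39/4  [DA · CE = -119 ∩ DF · CA = -205/12]
   → D = (41/4, -39/4)

D = (41/4, -39/4)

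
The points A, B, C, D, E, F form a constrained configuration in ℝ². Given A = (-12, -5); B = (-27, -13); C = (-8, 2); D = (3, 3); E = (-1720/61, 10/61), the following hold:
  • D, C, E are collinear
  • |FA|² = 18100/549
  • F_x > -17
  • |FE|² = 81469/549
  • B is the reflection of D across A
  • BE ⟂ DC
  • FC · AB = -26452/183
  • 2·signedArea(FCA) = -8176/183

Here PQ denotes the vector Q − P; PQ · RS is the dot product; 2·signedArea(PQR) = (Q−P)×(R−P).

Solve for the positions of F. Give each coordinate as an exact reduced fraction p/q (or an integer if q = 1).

1. F_x = -980/61  [2·signedArea(FCA) = -8176/183 ∩ FC · AB = -26452/183]
2. F_y = -173/183  [2·signedArea(FCA) = -8176/183 ∩ FC · AB = -26452/183]
   → F = (-980/61, -173/183)

F = (-980/61, -173/183)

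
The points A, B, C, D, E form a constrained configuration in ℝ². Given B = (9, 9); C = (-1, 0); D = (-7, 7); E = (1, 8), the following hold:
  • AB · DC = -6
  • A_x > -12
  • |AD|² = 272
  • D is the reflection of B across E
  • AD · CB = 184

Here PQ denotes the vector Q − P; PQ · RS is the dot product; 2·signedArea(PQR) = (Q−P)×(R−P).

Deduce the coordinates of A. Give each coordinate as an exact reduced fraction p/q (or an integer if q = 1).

A = (-11, -9)

1. A_x = -11  [AB · DC = -6 ∩ AD · CB = 184]
2. A_y = -9  [AB · DC = -6 ∩ AD · CB = 184]
   → A = (-11, -9)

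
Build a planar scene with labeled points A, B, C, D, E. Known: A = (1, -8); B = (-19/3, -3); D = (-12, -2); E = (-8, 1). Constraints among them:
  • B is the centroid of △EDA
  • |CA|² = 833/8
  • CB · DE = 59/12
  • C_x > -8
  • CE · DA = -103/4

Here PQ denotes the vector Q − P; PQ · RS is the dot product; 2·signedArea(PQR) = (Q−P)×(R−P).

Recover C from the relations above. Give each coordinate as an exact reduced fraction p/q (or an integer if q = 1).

C = (-31/4, -11/4)

1. C_x = -31/4  [CB · DE = 59/12 ∩ CE · DA = -103/4]
2. C_y = -11/4  [CB · DE = 59/12 ∩ CE · DA = -103/4]
   → C = (-31/4, -11/4)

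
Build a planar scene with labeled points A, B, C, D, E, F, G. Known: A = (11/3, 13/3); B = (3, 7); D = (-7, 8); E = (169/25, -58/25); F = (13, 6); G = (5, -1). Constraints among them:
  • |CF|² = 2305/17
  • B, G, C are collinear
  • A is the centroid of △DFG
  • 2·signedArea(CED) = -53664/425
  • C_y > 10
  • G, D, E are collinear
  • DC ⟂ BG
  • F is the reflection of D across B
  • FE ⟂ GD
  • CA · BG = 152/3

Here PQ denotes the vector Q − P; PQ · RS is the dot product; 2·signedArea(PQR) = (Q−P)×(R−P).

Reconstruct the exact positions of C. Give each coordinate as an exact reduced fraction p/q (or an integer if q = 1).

1. C_x = 37/17  [B, G, C are collinear ∩ DC ⟂ BG]
2. C_y = 175/17  [B, G, C are collinear ∩ DC ⟂ BG]
   → C = (37/17, 175/17)

C = (37/17, 175/17)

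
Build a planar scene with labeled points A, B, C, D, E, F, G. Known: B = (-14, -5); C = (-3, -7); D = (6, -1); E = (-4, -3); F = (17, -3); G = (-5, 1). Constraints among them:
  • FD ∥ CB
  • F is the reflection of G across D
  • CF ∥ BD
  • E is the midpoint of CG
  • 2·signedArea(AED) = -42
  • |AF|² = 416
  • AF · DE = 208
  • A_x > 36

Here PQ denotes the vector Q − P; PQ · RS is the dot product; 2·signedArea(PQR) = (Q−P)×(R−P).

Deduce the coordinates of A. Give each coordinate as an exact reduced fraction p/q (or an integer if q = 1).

1. A_x = 37  [AF · DE = 208 ∩ 2·signedArea(AED) = -42]
2. A_y = 1  [AF · DE = 208 ∩ 2·signedArea(AED) = -42]
   → A = (37, 1)

A = (37, 1)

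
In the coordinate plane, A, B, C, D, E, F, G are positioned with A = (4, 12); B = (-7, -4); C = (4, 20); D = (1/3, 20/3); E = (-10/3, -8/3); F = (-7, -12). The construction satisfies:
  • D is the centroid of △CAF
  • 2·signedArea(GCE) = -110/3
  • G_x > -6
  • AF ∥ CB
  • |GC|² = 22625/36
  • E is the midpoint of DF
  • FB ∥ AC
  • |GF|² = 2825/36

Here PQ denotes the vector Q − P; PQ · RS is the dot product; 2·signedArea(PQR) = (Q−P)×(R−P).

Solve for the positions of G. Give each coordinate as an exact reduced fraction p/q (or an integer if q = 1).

G = (-31/6, -10/3)

1. G_x = -31/6  [line 68/3·x + -22/3·y + 278/3 = 0 ∩ |GF|² = 2825/36]
2. G_y = -10/3  [line 68/3·x + -22/3·y + 278/3 = 0 ∩ |GF|² = 2825/36]
   → G = (-31/6, -10/3)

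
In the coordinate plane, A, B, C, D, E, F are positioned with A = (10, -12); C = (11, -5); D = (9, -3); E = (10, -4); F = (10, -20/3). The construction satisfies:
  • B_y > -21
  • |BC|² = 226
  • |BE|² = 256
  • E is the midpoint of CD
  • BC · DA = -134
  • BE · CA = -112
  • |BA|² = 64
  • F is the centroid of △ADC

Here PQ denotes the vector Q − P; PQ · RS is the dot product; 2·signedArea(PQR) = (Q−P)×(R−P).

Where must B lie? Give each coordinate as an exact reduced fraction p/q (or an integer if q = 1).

1. B_x = 10  [BE · CA = -112 ∩ BC · DA = -134]
2. B_y = -20  [BE · CA = -112 ∩ BC · DA = -134]
   → B = (10, -20)

B = (10, -20)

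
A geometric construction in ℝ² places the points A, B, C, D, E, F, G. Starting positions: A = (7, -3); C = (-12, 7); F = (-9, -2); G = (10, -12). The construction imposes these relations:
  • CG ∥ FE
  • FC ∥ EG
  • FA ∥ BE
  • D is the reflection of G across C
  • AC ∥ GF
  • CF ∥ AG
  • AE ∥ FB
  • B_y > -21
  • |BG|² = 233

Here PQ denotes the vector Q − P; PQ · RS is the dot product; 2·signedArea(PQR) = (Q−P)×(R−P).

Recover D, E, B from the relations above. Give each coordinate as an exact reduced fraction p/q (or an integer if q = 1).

1. D_x = -34  [D is the reflection of G across C]
2. D_y = 26  [D is the reflection of G across C]
   → D = (-34, 26)
3. E_x = 13  [FC ∥ EG ∩ CG ∥ FE]
4. E_y = -21  [FC ∥ EG ∩ CG ∥ FE]
   → E = (13, -21)
5. B_x = -3  [FA ∥ BE ∩ AE ∥ FB]
6. B_y = -20  [FA ∥ BE ∩ AE ∥ FB]
   → B = (-3, -20)

B = (-3, -20)
D = (-34, 26)
E = (13, -21)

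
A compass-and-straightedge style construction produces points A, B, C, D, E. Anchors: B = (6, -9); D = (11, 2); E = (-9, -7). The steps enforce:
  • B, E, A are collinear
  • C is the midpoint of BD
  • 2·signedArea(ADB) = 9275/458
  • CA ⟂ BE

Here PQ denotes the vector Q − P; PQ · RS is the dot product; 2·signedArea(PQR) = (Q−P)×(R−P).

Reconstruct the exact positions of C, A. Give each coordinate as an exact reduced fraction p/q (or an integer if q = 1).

1. C_x = 17/2  [C is the midpoint of BD]
2. C_y = -7/2  [C is the midpoint of BD]
   → C = (17/2, -7/2)
3. A_x = 3543/458  [B, E, A are collinear ∩ CA ⟂ BE]
4. A_y = -2114/229  [B, E, A are collinear ∩ CA ⟂ BE]
   → A = (3543/458, -2114/229)

A = (3543/458, -2114/229)
C = (17/2, -7/2)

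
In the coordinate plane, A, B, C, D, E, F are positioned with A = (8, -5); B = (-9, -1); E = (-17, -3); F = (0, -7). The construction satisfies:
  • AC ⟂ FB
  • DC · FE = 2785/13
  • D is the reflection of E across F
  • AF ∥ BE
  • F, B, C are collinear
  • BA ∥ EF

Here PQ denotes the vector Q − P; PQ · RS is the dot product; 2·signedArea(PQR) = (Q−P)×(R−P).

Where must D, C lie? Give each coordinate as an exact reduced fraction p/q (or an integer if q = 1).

C = (60/13, -131/13)
D = (17, -11)

1. D_x = 17  [D is the reflection of E across F]
2. D_y = -11  [D is the reflection of E across F]
   → D = (17, -11)
3. C_x = 60/13  [F, B, C are collinear ∩ AC ⟂ FB]
4. C_y = -131/13  [F, B, C are collinear ∩ AC ⟂ FB]
   → C = (60/13, -131/13)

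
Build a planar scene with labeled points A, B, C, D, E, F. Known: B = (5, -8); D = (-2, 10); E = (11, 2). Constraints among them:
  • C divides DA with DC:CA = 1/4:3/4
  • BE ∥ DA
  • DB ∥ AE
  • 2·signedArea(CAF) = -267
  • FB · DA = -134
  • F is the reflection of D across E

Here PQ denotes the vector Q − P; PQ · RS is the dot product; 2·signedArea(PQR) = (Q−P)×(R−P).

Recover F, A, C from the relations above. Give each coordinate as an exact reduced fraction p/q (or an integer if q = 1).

A = (4, 20)
C = (-1/2, 25/2)
F = (24, -6)

1. F_x = 24  [F is the reflection of D across E]
2. F_y = -6  [F is the reflection of D across E]
   → F = (24, -6)
3. A_x = 4  [DB ∥ AE ∩ BE ∥ DA]
4. A_y = 20  [DB ∥ AE ∩ BE ∥ DA]
   → A = (4, 20)
5. C_x = -1/2  [C divides DA with DC:CA = 1/4:3/4]
6. C_y = 25/2  [C divides DA with DC:CA = 1/4:3/4]
   → C = (-1/2, 25/2)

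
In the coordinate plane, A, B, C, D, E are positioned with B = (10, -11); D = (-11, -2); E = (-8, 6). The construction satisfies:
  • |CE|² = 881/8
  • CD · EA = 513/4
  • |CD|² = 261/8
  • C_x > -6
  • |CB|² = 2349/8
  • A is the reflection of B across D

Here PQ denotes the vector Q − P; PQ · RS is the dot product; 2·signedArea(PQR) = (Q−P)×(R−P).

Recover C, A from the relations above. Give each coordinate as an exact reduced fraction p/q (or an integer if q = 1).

1. A_x = -32  [A is the reflection of B across D]
2. A_y = 7  [A is the reflection of B across D]
   → A = (-32, 7)
3. C_x = -23/4  [line 24·x + -1·y + 535/4 = 0 ∩ |CB|² = 2349/8]
4. C_y = -17/4  [line 24·x + -1·y + 535/4 = 0 ∩ |CB|² = 2349/8]
   → C = (-23/4, -17/4)

A = (-32, 7)
C = (-23/4, -17/4)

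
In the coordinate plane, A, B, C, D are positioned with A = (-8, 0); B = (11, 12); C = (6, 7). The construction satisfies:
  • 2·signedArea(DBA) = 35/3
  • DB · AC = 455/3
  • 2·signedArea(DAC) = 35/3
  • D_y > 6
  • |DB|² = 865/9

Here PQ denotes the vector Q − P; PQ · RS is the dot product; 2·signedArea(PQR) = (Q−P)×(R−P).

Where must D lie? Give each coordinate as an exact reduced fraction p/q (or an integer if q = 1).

1. D_x = 3  [DB · AC = 455/3 ∩ 2·signedArea(DBA) = 35/3]
2. D_y = 19/3  [DB · AC = 455/3 ∩ 2·signedArea(DBA) = 35/3]
   → D = (3, 19/3)

D = (3, 19/3)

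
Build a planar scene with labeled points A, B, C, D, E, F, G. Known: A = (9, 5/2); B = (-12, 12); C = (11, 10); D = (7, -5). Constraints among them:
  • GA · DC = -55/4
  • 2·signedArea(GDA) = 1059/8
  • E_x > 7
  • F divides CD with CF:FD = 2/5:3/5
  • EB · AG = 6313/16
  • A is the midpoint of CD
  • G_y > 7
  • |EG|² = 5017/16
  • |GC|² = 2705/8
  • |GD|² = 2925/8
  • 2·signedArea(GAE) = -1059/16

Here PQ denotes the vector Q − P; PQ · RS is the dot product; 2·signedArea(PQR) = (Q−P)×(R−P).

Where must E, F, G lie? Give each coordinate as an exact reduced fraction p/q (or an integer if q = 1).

1. F_x = 47/5  [F divides CD with CF:FD = 2/5:3/5]
2. F_y = 4  [F divides CD with CF:FD = 2/5:3/5]
   → F = (47/5, 4)
3. G_x = -29/4  [GA · DC = -55/4 ∩ 2·signedArea(GDA) = 1059/8]
4. G_y = 31/4  [GA · DC = -55/4 ∩ 2·signedArea(GDA) = 1059/8]
   → G = (-29/4, 31/4)
5. E_x = 8  [EB · AG = 6313/16 ∩ 2·signedArea(GAE) = -1059/16]
6. E_y = -5/4  [EB · AG = 6313/16 ∩ 2·signedArea(GAE) = -1059/16]
   → E = (8, -5/4)

E = (8, -5/4)
F = (47/5, 4)
G = (-29/4, 31/4)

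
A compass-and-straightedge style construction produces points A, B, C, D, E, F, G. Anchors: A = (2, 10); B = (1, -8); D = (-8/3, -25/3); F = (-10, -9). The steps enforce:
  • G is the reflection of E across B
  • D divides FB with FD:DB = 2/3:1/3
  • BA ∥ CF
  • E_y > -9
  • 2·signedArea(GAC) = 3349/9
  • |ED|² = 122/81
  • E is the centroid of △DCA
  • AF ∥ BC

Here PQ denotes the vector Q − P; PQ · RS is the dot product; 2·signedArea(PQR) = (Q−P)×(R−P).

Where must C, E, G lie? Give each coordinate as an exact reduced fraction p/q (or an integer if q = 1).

1. C_x = -11  [BA ∥ CF ∩ AF ∥ BC]
2. C_y = -27  [BA ∥ CF ∩ AF ∥ BC]
   → C = (-11, -27)
3. E_x = -35/9  [E is the centroid of △DCA]
4. E_y = -76/9  [E is the centroid of △DCA]
   → E = (-35/9, -76/9)
5. G_x = 53/9  [G is the reflection of E across B]
6. G_y = -68/9  [G is the reflection of E across B]
   → G = (53/9, -68/9)

C = (-11, -27)
E = (-35/9, -76/9)
G = (53/9, -68/9)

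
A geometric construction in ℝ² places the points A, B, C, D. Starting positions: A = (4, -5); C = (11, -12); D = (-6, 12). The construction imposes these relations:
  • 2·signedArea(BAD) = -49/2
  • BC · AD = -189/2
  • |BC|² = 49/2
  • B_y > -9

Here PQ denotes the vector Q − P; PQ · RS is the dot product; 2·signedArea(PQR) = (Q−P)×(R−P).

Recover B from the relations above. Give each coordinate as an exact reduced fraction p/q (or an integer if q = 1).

B = (15/2, -17/2)

1. B_x = 15/2  [BC · AD = -189/2 ∩ 2·signedArea(BAD) = -49/2]
2. B_y = -17/2  [BC · AD = -189/2 ∩ 2·signedArea(BAD) = -49/2]
   → B = (15/2, -17/2)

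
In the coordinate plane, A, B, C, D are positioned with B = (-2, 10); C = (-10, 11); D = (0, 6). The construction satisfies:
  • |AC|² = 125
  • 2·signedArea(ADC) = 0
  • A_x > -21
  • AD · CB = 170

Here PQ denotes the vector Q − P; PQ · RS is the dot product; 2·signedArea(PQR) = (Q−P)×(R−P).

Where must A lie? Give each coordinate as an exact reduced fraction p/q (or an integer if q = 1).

1. A_x = -20  [2·signedArea(ADC) = 0 ∩ AD · CB = 170]
2. A_y = 16  [2·signedArea(ADC) = 0 ∩ AD · CB = 170]
   → A = (-20, 16)

A = (-20, 16)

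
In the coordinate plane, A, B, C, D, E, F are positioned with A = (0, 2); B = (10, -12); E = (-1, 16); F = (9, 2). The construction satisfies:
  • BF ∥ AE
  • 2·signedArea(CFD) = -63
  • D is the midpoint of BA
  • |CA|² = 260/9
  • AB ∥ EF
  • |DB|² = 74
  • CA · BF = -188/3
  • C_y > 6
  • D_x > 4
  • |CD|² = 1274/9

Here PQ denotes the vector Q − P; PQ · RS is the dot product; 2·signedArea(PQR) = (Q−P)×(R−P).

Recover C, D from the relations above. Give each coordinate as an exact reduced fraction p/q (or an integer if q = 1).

1. D_x = 5  [D is the midpoint of BA]
2. D_y = -5  [D is the midpoint of BA]
   → D = (5, -5)
3. C_x = 8/3  [2·signedArea(CFD) = -63 ∩ CA · BF = -188/3]
4. C_y = 20/3  [2·signedArea(CFD) = -63 ∩ CA · BF = -188/3]
   → C = (8/3, 20/3)

C = (8/3, 20/3)
D = (5, -5)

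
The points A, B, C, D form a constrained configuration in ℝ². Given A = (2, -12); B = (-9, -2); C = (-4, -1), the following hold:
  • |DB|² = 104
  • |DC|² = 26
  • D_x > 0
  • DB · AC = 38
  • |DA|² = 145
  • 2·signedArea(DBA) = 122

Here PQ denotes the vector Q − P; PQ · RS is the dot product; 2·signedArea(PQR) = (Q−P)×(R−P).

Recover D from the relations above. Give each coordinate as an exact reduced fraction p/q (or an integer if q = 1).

1. D_x = 1  [DB · AC = 38 ∩ 2·signedArea(DBA) = 122]
2. D_y = 0  [DB · AC = 38 ∩ 2·signedArea(DBA) = 122]
   → D = (1, 0)

D = (1, 0)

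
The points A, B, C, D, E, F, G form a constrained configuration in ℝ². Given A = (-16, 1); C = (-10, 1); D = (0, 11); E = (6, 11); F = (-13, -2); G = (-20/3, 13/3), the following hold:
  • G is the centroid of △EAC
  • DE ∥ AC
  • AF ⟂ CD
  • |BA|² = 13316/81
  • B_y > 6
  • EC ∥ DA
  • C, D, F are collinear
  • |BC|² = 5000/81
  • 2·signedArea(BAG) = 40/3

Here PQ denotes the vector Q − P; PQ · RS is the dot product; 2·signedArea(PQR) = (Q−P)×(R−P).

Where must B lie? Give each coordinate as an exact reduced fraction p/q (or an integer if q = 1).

B = (-40/9, 59/9)

1. B_x = -40/9  [line -10/3·x + 28/3·y + -76 = 0 ∩ |BA|² = 13316/81]
2. B_y = 59/9  [line -10/3·x + 28/3·y + -76 = 0 ∩ |BA|² = 13316/81]
   → B = (-40/9, 59/9)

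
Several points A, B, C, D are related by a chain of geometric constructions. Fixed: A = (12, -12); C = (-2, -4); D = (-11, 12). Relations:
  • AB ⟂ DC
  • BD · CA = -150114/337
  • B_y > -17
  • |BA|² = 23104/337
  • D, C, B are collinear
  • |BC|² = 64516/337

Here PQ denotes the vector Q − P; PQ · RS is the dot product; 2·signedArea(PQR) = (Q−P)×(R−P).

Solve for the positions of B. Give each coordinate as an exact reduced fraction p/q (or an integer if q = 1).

1. B_x = 1612/337  [D, C, B are collinear ∩ AB ⟂ DC]
2. B_y = -5412/337  [D, C, B are collinear ∩ AB ⟂ DC]
   → B = (1612/337, -5412/337)

B = (1612/337, -5412/337)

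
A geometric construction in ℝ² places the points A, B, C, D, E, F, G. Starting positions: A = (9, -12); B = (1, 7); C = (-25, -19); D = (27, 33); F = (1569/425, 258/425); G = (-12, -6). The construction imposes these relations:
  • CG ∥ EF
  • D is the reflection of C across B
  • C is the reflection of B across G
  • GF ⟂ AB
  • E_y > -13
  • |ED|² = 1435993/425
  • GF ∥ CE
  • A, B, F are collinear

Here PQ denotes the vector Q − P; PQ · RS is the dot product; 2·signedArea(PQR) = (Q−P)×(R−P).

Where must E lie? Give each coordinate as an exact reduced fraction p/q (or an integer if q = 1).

1. E_x = -3956/425  [CG ∥ EF ∩ GF ∥ CE]
2. E_y = -5267/425  [CG ∥ EF ∩ GF ∥ CE]
   → E = (-3956/425, -5267/425)

E = (-3956/425, -5267/425)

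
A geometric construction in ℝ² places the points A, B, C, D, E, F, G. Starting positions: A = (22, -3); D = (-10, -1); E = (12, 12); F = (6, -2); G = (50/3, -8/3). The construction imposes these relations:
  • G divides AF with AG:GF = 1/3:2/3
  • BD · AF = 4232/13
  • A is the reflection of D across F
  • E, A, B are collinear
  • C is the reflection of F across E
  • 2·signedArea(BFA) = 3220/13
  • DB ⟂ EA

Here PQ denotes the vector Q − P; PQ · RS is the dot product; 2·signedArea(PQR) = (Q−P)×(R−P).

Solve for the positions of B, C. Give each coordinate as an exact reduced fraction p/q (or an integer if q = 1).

1. B_x = 146/13  [E, A, B are collinear ∩ DB ⟂ EA]
2. B_y = 171/13  [E, A, B are collinear ∩ DB ⟂ EA]
   → B = (146/13, 171/13)
3. C_x = 18  [C is the reflection of F across E]
4. C_y = 26  [C is the reflection of F across E]
   → C = (18, 26)

B = (146/13, 171/13)
C = (18, 26)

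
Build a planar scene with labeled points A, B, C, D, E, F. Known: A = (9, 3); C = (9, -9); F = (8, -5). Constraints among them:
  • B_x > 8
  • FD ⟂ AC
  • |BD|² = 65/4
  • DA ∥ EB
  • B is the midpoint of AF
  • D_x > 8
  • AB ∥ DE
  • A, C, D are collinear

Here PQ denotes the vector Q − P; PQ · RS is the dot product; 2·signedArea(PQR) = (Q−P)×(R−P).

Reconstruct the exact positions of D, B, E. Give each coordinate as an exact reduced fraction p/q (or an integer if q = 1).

1. D_x = 9  [A, C, D are collinear ∩ FD ⟂ AC]
2. D_y = -5  [A, C, D are collinear ∩ FD ⟂ AC]
   → D = (9, -5)
3. B_x = 17/2  [B is the midpoint of AF]
4. B_y = -1  [B is the midpoint of AF]
   → B = (17/2, -1)
5. E_x = 17/2  [DA ∥ EB ∩ AB ∥ DE]
6. E_y = -9  [DA ∥ EB ∩ AB ∥ DE]
   → E = (17/2, -9)

B = (17/2, -1)
D = (9, -5)
E = (17/2, -9)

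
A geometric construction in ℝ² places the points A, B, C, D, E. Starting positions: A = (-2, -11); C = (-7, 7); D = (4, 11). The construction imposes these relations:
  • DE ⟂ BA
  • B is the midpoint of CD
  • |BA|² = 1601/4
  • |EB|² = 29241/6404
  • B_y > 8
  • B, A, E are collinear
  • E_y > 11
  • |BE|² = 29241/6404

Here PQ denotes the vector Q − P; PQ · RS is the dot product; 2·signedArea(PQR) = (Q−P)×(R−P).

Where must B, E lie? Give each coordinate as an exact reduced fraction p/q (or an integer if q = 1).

B = (-3/2, 9)
E = (-2316/1601, 17829/1601)

1. B_x = -3/2  [B is the midpoint of CD]
2. B_y = 9  [B is the midpoint of CD]
   → B = (-3/2, 9)
3. E_x = -2316/1601  [B, A, E are collinear ∩ DE ⟂ BA]
4. E_y = 17829/1601  [B, A, E are collinear ∩ DE ⟂ BA]
   → E = (-2316/1601, 17829/1601)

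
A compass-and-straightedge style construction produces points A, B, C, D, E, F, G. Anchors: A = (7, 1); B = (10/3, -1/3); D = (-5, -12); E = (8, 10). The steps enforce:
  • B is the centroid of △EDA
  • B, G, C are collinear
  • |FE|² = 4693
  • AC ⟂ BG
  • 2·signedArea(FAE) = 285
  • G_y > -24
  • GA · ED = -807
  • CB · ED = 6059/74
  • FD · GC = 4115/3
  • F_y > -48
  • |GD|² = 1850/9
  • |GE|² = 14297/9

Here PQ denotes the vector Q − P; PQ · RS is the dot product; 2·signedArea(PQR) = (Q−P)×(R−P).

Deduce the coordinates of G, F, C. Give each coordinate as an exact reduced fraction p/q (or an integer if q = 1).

C = (385/74, 169/74)
F = (-30, -47)
G = (-40/3, -71/3)

1. G_x = -40/3  [line 13·x + 22·y + 694 = 0 ∩ |GE|² = 14297/9]
2. G_y = -71/3  [line 13·x + 22·y + 694 = 0 ∩ |GE|² = 14297/9]
   → G = (-40/3, -71/3)
3. C_x = 385/74  [B, G, C are collinear ∩ AC ⟂ BG]
4. C_y = 169/74  [B, G, C are collinear ∩ AC ⟂ BG]
   → C = (385/74, 169/74)
5. F_x = -30  [2·signedArea(FAE) = 285 ∩ FD · GC = 4115/3]
6. F_y = -47  [2·signedArea(FAE) = 285 ∩ FD · GC = 4115/3]
   → F = (-30, -47)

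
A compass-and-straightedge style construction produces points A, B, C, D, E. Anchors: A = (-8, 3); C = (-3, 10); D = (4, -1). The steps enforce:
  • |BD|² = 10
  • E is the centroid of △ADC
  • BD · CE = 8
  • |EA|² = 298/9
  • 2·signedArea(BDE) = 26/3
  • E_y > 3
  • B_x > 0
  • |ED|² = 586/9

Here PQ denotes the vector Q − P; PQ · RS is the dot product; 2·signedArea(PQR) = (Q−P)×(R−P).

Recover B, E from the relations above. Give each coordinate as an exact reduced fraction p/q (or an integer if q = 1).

1. E_x = -7/3  [E is the centroid of △ADC]
2. E_y = 4  [E is the centroid of △ADC]
   → E = (-7/3, 4)
3. B_x = 1  [2·signedArea(BDE) = 26/3 ∩ BD · CE = 8]
4. B_y = 0  [2·signedArea(BDE) = 26/3 ∩ BD · CE = 8]
   → B = (1, 0)

B = (1, 0)
E = (-7/3, 4)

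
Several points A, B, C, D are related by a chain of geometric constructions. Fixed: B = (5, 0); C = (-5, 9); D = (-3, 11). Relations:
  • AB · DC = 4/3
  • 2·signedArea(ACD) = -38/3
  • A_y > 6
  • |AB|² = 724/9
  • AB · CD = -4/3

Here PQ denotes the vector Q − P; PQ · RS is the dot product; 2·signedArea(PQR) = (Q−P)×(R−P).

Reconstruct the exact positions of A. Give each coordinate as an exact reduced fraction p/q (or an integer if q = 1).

1. A_x = -1  [2·signedArea(ACD) = -38/3 ∩ AB · DC = 4/3]
2. A_y = 20/3  [2·signedArea(ACD) = -38/3 ∩ AB · DC = 4/3]
   → A = (-1, 20/3)

A = (-1, 20/3)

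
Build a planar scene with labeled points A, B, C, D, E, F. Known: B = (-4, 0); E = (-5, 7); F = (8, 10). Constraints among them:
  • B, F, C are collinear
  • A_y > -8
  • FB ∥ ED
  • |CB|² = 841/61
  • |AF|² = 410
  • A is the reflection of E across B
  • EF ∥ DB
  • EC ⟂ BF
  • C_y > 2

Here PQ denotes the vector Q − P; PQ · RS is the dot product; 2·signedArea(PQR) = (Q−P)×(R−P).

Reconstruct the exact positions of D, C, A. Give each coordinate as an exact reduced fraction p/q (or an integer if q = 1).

1. D_x = -17  [EF ∥ DB ∩ FB ∥ ED]
2. D_y = -3  [EF ∥ DB ∩ FB ∥ ED]
   → D = (-17, -3)
3. C_x = -70/61  [B, F, C are collinear ∩ EC ⟂ BF]
4. C_y = 145/61  [B, F, C are collinear ∩ EC ⟂ BF]
   → C = (-70/61, 145/61)
5. A_x = -3  [A is the reflection of E across B]
6. A_y = -7  [A is the reflection of E across B]
   → A = (-3, -7)

A = (-3, -7)
C = (-70/61, 145/61)
D = (-17, -3)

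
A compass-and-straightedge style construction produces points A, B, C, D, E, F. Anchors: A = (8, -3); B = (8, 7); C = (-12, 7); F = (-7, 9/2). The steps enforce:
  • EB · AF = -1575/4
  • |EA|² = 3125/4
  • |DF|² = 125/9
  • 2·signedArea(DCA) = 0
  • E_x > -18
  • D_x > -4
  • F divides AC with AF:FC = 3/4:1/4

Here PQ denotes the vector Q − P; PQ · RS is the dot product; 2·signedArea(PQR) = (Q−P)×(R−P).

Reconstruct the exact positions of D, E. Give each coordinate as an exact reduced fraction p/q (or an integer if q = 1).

D = (-11/3, 17/6)
E = (-17, 19/2)

1. D_x = -11/3  [line 10·x + 20·y + -20 = 0 ∩ |DF|² = 125/9]
2. D_y = 17/6  [line 10·x + 20·y + -20 = 0 ∩ |DF|² = 125/9]
   → D = (-11/3, 17/6)
3. E_x = -17  [line 15·x + -15/2·y + 1305/4 = 0 ∩ |EA|² = 3125/4]
4. E_y = 19/2  [line 15·x + -15/2·y + 1305/4 = 0 ∩ |EA|² = 3125/4]
   → E = (-17, 19/2)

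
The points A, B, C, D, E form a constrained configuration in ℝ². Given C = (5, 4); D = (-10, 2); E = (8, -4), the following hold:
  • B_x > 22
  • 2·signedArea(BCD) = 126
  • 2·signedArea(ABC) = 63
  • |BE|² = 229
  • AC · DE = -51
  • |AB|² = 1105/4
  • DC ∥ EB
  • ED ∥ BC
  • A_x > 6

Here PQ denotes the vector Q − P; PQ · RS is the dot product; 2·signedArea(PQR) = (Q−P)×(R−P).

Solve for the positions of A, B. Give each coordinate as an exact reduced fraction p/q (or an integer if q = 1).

A = (13/2, 0)
B = (23, -2)

1. B_x = 23  [ED ∥ BC ∩ DC ∥ EB]
2. B_y = -2  [ED ∥ BC ∩ DC ∥ EB]
   → B = (23, -2)
3. A_x = 13/2  [AC · DE = -51 ∩ 2·signedArea(ABC) = 63]
4. A_y = 0  [AC · DE = -51 ∩ 2·signedArea(ABC) = 63]
   → A = (13/2, 0)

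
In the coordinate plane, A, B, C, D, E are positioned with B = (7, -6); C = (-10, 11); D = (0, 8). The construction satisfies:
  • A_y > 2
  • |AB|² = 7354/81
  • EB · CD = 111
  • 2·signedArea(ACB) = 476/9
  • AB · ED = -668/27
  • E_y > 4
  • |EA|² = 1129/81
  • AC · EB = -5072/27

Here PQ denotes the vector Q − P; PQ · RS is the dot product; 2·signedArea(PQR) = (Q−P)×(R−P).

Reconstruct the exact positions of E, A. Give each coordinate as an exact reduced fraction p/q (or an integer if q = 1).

1. A_x = 2  [line 17·x + 17·y + -629/9 = 0 ∩ |AB|² = 7354/81]
2. A_y = 19/9  [line 17·x + 17·y + -629/9 = 0 ∩ |AB|² = 7354/81]
   → A = (2, 19/9)
3. E_x = -1  [EB · CD = 111 ∩ AC · EB = -5072/27]
4. E_y = 13/3  [EB · CD = 111 ∩ AC · EB = -5072/27]
   → E = (-1, 13/3)

A = (2, 19/9)
E = (-1, 13/3)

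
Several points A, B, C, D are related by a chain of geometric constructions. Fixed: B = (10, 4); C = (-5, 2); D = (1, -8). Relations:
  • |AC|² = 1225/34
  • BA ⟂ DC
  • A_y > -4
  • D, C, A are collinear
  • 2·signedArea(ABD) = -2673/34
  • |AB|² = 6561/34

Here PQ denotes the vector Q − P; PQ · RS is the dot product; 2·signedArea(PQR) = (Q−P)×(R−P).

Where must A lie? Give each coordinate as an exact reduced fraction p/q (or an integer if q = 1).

A = (-65/34, -107/34)

1. A_x = -65/34  [D, C, A are collinear ∩ BA ⟂ DC]
2. A_y = -107/34  [D, C, A are collinear ∩ BA ⟂ DC]
   → A = (-65/34, -107/34)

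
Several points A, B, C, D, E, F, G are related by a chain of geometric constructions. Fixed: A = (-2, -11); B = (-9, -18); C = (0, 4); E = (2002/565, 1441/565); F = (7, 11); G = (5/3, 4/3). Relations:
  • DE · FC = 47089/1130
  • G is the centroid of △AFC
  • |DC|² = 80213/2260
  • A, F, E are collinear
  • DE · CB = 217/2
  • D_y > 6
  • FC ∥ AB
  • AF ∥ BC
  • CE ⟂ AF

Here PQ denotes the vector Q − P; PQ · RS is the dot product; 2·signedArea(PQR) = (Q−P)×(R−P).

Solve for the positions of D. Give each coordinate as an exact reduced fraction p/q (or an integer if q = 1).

D = (5957/1130, 3828/565)

1. D_x = 5957/1130  [DE · FC = 47089/1130 ∩ DE · CB = 217/2]
2. D_y = 3828/565  [DE · FC = 47089/1130 ∩ DE · CB = 217/2]
   → D = (5957/1130, 3828/565)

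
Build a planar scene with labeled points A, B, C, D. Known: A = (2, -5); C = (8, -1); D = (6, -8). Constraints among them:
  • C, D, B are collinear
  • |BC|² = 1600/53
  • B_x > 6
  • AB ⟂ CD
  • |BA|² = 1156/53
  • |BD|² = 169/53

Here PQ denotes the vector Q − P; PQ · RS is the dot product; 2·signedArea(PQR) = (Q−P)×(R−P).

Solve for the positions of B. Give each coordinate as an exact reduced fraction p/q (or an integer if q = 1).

B = (344/53, -333/53)

1. B_x = 344/53  [C, D, B are collinear ∩ AB ⟂ CD]
2. B_y = -333/53  [C, D, B are collinear ∩ AB ⟂ CD]
   → B = (344/53, -333/53)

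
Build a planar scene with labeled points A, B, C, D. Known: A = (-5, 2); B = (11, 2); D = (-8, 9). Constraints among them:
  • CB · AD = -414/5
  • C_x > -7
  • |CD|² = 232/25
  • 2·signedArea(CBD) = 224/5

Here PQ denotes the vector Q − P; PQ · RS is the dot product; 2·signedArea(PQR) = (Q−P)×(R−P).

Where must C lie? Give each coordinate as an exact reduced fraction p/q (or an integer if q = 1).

1. C_x = -34/5  [2·signedArea(CBD) = 224/5 ∩ CB · AD = -414/5]
2. C_y = 31/5  [2·signedArea(CBD) = 224/5 ∩ CB · AD = -414/5]
   → C = (-34/5, 31/5)

C = (-34/5, 31/5)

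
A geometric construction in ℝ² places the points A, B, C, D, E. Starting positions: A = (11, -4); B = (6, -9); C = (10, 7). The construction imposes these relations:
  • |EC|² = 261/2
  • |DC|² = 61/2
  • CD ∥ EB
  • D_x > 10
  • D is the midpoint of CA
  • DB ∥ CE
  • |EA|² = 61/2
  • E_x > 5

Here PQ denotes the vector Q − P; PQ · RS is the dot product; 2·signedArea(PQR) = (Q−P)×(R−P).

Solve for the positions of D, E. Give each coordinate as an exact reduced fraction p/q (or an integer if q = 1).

D = (21/2, 3/2)
E = (11/2, -7/2)

1. D_x = 21/2  [D is the midpoint of CA]
2. D_y = 3/2  [D is the midpoint of CA]
   → D = (21/2, 3/2)
3. E_x = 11/2  [CD ∥ EB ∩ DB ∥ CE]
4. E_y = -7/2  [CD ∥ EB ∩ DB ∥ CE]
   → E = (11/2, -7/2)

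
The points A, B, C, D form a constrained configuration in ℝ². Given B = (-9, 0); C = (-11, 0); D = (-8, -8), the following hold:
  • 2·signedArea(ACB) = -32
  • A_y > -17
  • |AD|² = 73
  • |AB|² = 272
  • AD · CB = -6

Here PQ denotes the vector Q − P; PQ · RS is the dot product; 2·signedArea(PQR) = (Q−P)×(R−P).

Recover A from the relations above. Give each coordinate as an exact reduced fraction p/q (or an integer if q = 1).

A = (-5, -16)

1. A_x = -5  [AD · CB = -6 ∩ 2·signedArea(ACB) = -32]
2. A_y = -16  [AD · CB = -6 ∩ 2·signedArea(ACB) = -32]
   → A = (-5, -16)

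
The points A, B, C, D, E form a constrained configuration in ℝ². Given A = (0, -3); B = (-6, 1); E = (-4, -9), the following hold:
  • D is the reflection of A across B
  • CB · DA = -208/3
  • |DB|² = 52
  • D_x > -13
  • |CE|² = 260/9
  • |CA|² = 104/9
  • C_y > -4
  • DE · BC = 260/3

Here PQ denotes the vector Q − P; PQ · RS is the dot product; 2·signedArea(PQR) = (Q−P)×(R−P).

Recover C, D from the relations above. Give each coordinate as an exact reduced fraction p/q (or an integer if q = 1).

C = (-10/3, -11/3)
D = (-12, 5)

1. D_x = -12  [D is the reflection of A across B]
2. D_y = 5  [D is the reflection of A across B]
   → D = (-12, 5)
3. C_x = -10/3  [CB · DA = -208/3 ∩ DE · BC = 260/3]
4. C_y = -11/3  [CB · DA = -208/3 ∩ DE · BC = 260/3]
   → C = (-10/3, -11/3)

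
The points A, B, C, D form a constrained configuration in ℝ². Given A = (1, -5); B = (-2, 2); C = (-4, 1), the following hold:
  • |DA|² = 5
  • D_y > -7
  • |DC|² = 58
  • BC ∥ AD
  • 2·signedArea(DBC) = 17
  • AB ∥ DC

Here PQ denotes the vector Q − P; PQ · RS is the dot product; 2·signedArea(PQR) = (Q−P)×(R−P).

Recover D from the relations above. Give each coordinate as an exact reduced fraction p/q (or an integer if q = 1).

D = (-1, -6)

1. D_x = -1  [AB ∥ DC ∩ BC ∥ AD]
2. D_y = -6  [AB ∥ DC ∩ BC ∥ AD]
   → D = (-1, -6)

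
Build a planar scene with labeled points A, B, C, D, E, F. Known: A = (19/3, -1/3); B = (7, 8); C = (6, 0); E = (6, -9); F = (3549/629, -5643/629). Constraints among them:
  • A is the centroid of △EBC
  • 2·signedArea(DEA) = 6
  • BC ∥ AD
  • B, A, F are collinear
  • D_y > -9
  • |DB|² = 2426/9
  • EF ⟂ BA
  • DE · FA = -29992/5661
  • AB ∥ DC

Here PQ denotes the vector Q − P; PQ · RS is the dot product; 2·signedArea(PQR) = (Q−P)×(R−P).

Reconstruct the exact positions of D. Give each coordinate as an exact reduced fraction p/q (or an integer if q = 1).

D = (16/3, -25/3)

1. D_x = 16/3  [AB ∥ DC ∩ BC ∥ AD]
2. D_y = -25/3  [AB ∥ DC ∩ BC ∥ AD]
   → D = (16/3, -25/3)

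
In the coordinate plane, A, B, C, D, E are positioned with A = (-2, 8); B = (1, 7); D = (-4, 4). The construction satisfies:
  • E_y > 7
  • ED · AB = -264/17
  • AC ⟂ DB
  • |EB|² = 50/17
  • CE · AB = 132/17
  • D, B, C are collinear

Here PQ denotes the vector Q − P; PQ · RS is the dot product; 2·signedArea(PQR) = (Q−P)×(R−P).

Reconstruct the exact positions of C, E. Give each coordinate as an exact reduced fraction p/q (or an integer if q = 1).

1. C_x = -13/17  [D, B, C are collinear ∩ AC ⟂ DB]
2. C_y = 101/17  [D, B, C are collinear ∩ AC ⟂ DB]
   → C = (-13/17, 101/17)
3. E_x = 42/17  [line -3·x + 1·y + -8/17 = 0 ∩ |EB|² = 50/17]
4. E_y = 134/17  [line -3·x + 1·y + -8/17 = 0 ∩ |EB|² = 50/17]
   → E = (42/17, 134/17)

C = (-13/17, 101/17)
E = (42/17, 134/17)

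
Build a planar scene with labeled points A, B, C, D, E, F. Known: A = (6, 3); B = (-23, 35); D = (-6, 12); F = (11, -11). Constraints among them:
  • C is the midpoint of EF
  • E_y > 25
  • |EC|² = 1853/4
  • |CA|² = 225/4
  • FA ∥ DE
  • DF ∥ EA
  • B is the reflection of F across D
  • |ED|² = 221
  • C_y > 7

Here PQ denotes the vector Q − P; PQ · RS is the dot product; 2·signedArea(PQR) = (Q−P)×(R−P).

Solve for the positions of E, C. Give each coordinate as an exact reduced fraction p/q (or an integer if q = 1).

C = (0, 15/2)
E = (-11, 26)

1. E_x = -11  [DF ∥ EA ∩ FA ∥ DE]
2. E_y = 26  [DF ∥ EA ∩ FA ∥ DE]
   → E = (-11, 26)
3. C_x = 0  [C is the midpoint of EF]
4. C_y = 15/2  [C is the midpoint of EF]
   → C = (0, 15/2)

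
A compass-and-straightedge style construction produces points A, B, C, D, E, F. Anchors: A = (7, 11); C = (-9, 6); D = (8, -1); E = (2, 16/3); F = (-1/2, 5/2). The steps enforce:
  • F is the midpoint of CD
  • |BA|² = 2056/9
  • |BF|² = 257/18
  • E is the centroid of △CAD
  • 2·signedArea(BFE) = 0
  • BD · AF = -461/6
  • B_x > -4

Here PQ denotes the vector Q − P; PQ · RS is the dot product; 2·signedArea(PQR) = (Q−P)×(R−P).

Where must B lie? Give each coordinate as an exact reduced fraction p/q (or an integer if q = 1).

1. B_x = -3  [2·signedArea(BFE) = 0 ∩ BD · AF = -461/6]
2. B_y = -1/3  [2·signedArea(BFE) = 0 ∩ BD · AF = -461/6]
   → B = (-3, -1/3)

B = (-3, -1/3)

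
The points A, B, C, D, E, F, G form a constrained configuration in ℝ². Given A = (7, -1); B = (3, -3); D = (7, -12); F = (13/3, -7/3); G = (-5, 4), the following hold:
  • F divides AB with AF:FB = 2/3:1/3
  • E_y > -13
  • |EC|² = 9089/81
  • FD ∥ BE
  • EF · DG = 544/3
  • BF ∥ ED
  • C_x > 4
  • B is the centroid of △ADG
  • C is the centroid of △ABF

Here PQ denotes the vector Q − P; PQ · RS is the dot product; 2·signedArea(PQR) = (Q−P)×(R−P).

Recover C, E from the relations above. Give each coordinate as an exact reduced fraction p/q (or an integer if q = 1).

C = (43/9, -19/9)
E = (17/3, -38/3)

1. C_x = 43/9  [C is the centroid of △ABF]
2. C_y = -19/9  [C is the centroid of △ABF]
   → C = (43/9, -19/9)
3. E_x = 17/3  [BF ∥ ED ∩ FD ∥ BE]
4. E_y = -38/3  [BF ∥ ED ∩ FD ∥ BE]
   → E = (17/3, -38/3)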